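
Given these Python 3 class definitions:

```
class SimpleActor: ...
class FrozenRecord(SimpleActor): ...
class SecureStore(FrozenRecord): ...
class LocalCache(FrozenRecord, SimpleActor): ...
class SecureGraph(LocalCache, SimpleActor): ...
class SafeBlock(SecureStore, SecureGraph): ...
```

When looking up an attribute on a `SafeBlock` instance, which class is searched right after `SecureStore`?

L[SafeBlock] = SafeBlock + merge(L[SecureStore], L[SecureGraph], [SecureStore SecureGraph])
  take SecureStore:  [SecureStore FrozenRecord SimpleActor object] + [SecureGraph LocalCache FrozenRecord SimpleActor object] + [SecureStore SecureGraph]
  take SecureGraph:  [FrozenRecord SimpleActor object] + [SecureGraph LocalCache FrozenRecord SimpleActor object] + [SecureGraph]
  take LocalCache:  [FrozenRecord SimpleActor object] + [LocalCache FrozenRecord SimpleActor object]
  take FrozenRecord:  [FrozenRecord SimpleActor object] + [FrozenRecord SimpleActor object]
  take SimpleActor:  [SimpleActor object] + [SimpleActor object]
  take object:  [object] + [object]
MRO: SafeBlock SecureStore SecureGraph LocalCache FrozenRecord SimpleActor object
SecureStore is at position 1; next is SecureGraph.

SecureGraph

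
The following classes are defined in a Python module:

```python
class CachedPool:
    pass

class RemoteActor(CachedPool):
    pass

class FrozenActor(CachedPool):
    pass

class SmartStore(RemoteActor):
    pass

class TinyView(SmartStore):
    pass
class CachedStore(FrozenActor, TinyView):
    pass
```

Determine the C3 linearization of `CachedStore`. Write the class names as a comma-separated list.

CachedStore, FrozenActor, TinyView, SmartStore, RemoteActor, CachedPool, object

L[CachedStore] = CachedStore + merge(L[FrozenActor], L[TinyView], [FrozenActor TinyView])
  take FrozenActor:  [FrozenActor CachedPool object] + [TinyView SmartStore RemoteActor CachedPool object] + [FrozenActor TinyView]
  take TinyView:  [CachedPool object] + [TinyView SmartStore RemoteActor CachedPool object] + [TinyView]
  take SmartStore:  [CachedPool object] + [SmartStore RemoteActor CachedPool object]
  take RemoteActor:  [CachedPool object] + [RemoteActor CachedPool object]
  take CachedPool:  [CachedPool object] + [CachedPool object]
  take object:  [object] + [object]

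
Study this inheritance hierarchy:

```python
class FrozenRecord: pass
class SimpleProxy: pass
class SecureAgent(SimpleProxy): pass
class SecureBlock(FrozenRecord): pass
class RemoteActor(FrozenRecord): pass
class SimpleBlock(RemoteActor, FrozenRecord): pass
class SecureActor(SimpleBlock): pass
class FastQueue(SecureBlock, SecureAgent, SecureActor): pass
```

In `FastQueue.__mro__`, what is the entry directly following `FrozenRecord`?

object

L[FastQueue] = FastQueue + merge(L[SecureBlock], L[SecureAgent], L[SecureActor], [SecureBlock SecureAgent SecureActor])
  take SecureBlock:  [SecureBlock FrozenRecord object] + [SecureAgent SimpleProxy object] + [SecureActor SimpleBlock RemoteActor FrozenRecord object] + [SecureBlock SecureAgent SecureActor]
  take SecureAgent:  [FrozenRecord object] + [SecureAgent SimpleProxy object] + [SecureActor SimpleBlock RemoteActor FrozenRecord object] + [SecureAgent SecureActor]
  take SimpleProxy:  [FrozenRecord object] + [SimpleProxy object] + [SecureActor SimpleBlock RemoteActor FrozenRecord object] + [SecureActor]
  take SecureActor:  [FrozenRecord object] + [object] + [SecureActor SimpleBlock RemoteActor FrozenRecord object] + [SecureActor]
  take SimpleBlock:  [FrozenRecord object] + [object] + [SimpleBlock RemoteActor FrozenRecord object]
  take RemoteActor:  [FrozenRecord object] + [object] + [RemoteActor FrozenRecord object]
  take FrozenRecord:  [FrozenRecord object] + [object] + [FrozenRecord object]
  take object:  [object] + [object] + [object]
MRO: FastQueue SecureBlock SecureAgent SimpleProxy SecureActor SimpleBlock RemoteActor FrozenRecord object
FrozenRecord is at position 7; next is object.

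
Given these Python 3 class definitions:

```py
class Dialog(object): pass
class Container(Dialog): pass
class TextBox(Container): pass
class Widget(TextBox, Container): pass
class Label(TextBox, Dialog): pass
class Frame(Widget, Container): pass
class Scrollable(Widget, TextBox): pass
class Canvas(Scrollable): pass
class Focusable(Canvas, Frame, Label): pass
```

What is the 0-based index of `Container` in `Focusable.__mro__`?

L[Focusable] = Focusable + merge(L[Canvas], L[Frame], L[Label], [Canvas Frame Label])
  take Canvas:  [Canvas Scrollable Widget TextBox Container Dialog object] + [Frame Widget TextBox Container Dialog object] + [Label TextBox Container Dialog object] + [Canvas Frame Label]
  take Scrollable:  [Scrollable Widget TextBox Container Dialog object] + [Frame Widget TextBox Container Dialog object] + [Label TextBox Container Dialog object] + [Frame Label]
  take Frame:  [Widget TextBox Container Dialog object] + [Frame Widget TextBox Container Dialog object] + [Label TextBox Container Dialog object] + [Frame Label]
  take Widget:  [Widget TextBox Container Dialog object] + [Widget TextBox Container Dialog object] + [Label TextBox Container Dialog object] + [Label]
  take Label:  [TextBox Container Dialog object] + [TextBox Container Dialog object] + [Label TextBox Container Dialog object] + [Label]
  take TextBox:  [TextBox Container Dialog object] + [TextBox Container Dialog object] + [TextBox Container Dialog object]
  take Container:  [Container Dialog object] + [Container Dialog object] + [Container Dialog object]
  take Dialog:  [Dialog object] + [Dialog object] + [Dialog object]
  take object:  [object] + [object] + [object]
MRO: Focusable Canvas Scrollable Frame Widget Label TextBox Container Dialog object
Container sits at index 7.

7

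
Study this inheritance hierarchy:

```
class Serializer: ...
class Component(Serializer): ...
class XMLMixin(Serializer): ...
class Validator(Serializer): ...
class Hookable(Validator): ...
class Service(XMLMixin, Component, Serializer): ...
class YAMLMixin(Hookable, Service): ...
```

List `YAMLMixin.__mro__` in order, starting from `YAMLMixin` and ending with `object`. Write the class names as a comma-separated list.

L[YAMLMixin] = YAMLMixin + merge(L[Hookable], L[Service], [Hookable Service])
  take Hookable:  [Hookable Validator Serializer object] + [Service XMLMixin Component Serializer object] + [Hookable Service]
  take Validator:  [Validator Serializer object] + [Service XMLMixin Component Serializer object] + [Service]
  take Service:  [Serializer object] + [Service XMLMixin Component Serializer object] + [Service]
  take XMLMixin:  [Serializer object] + [XMLMixin Component Serializer object]
  take Component:  [Serializer object] + [Component Serializer object]
  take Serializer:  [Serializer object] + [Serializer object]
  take object:  [object] + [object]

YAMLMixin, Hookable, Validator, Service, XMLMixin, Component, Serializer, object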